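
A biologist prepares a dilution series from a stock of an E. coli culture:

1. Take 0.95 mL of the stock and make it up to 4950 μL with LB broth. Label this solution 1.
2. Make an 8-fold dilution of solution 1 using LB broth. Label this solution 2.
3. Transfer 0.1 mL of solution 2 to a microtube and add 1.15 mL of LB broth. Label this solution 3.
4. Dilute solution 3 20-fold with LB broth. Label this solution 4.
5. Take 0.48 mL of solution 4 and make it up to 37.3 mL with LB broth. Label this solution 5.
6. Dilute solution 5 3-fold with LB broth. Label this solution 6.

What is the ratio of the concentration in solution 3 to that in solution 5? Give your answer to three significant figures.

Step 1: 0.95 mL brought to 4950 μL → factor 4.95/0.95 = 5.2105
Step 2: 8-fold → factor 8
Step 3: 0.1 mL + 1.15 mL = 1.25 mL total → factor 1.25/0.1 = 12.5
Step 4: 20-fold → factor 20
Step 5: 0.48 mL brought to 37.3 mL → factor 37.3/0.48 = 77.708
Dilution factor to solution 3 = 521.05; to solution 5 = 8.098 × 10^5
[solution 3]/[solution 5] = (factor to solution 5)/(factor to solution 3) = 8.098 × 10^5/521.05 = 1.55 × 10^3

1.55 × 10^3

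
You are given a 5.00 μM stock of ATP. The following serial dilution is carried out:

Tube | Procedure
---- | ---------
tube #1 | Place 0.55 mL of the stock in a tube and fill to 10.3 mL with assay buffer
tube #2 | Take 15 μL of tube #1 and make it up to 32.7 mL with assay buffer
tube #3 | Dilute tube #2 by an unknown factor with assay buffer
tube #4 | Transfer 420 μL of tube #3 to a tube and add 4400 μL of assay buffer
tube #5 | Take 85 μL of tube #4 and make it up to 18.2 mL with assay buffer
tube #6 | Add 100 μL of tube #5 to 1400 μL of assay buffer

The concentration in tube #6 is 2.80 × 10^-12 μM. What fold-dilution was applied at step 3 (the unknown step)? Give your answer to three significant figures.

1.19 × 10^3-fold

Step 1: 0.55 mL brought to 10.3 mL → factor 10.3/0.55 = 18.727
Step 2: 15 μL brought to 32.7 mL → factor 32700/15 = 2180
Step 3: unknown factor x
Step 4: 420 μL + 4400 μL = 4820 μL total → factor 4820/420 = 11.476
Step 5: 85 μL brought to 18.2 mL → factor 18200/85 = 214.12
Step 6: 100 μL + 1400 μL = 1500 μL total → factor 1500/100 = 15
Product of known-step factors = 1.5048 × 10^9
Overall factor = 5.00 μM / (2.80 × 10^-12 μM) = 1.7857 × 10^12
x = 1.7857 × 10^12 / 1.5048 × 10^9 = 1.19 × 10^3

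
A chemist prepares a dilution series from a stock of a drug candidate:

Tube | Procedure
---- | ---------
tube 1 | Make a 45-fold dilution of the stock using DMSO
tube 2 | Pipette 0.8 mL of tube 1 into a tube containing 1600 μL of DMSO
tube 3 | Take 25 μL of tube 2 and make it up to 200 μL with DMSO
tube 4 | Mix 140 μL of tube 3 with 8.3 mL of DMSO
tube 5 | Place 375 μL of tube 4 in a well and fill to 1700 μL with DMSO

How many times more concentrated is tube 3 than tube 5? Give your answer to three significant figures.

Step 1: 45-fold → factor 45
Step 2: 0.8 mL + 1600 μL = 2.4 mL total → factor 2.4/0.8 = 3
Step 3: 25 μL brought to 200 μL → factor 200/25 = 8
Step 4: 140 μL + 8.3 mL = 8440 μL total → factor 8440/140 = 60.286
Step 5: 375 μL brought to 1700 μL → factor 1700/375 = 4.5333
Dilution factor to tube 3 = 1080; to tube 5 = 2.9516 × 10^5
[tube 3]/[tube 5] = (factor to tube 5)/(factor to tube 3) = 2.9516 × 10^5/1080 = 273

273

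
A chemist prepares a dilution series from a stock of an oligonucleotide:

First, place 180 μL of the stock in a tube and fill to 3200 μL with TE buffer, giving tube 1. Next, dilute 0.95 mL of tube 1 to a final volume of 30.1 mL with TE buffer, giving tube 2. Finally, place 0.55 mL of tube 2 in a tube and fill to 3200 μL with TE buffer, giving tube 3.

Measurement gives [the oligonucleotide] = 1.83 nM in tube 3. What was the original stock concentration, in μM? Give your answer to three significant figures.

Step 1: 180 μL brought to 3200 μL → factor 3200/180 = 17.778
Step 2: 0.95 mL brought to 30.1 mL → factor 30.1/0.95 = 31.684
Step 3: 0.55 mL brought to 3200 μL → factor 3.2/0.55 = 5.8182
Overall dilution factor = 17.778 × 31.684 × 5.8182 = 3277.2
Stock = 1.83 nM × 3277.2 = 5997 nM = 6.00 μM

6.00 μM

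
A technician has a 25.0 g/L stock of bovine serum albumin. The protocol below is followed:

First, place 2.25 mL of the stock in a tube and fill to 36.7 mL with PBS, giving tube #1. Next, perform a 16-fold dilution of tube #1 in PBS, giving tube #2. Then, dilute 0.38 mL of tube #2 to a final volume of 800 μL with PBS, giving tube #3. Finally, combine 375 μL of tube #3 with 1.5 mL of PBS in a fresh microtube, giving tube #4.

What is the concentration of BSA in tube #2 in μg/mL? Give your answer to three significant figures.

95.8 μg/mL

Step 1: 2.25 mL brought to 36.7 mL → factor 36.7/2.25 = 16.311
Step 2: 16-fold → factor 16
Dilution factor through tube #2 = 16.311 × 16 = 260.98
[tube #2] = 25.0 g/L / 260.98 = 0.09579 g/L = 95.8 μg/mL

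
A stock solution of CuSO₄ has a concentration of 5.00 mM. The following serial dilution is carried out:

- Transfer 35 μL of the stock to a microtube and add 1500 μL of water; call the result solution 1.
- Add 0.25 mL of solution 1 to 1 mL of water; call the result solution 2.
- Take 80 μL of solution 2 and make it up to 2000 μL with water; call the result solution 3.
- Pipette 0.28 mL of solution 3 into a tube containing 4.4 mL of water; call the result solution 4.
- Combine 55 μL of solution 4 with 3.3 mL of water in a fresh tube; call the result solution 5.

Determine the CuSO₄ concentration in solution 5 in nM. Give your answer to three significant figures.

Step 1: 35 μL + 1500 μL = 1535 μL total → factor 1535/35 = 43.857
Step 2: 0.25 mL + 1 mL = 1.25 mL total → factor 1.25/0.25 = 5
Step 3: 80 μL brought to 2000 μL → factor 2000/80 = 25
Step 4: 0.28 mL + 4.4 mL = 4.68 mL total → factor 4.68/0.28 = 16.714
Step 5: 55 μL + 3.3 mL = 3355 μL total → factor 3355/55 = 61
Overall dilution factor = 43.857 × 5 × 25 × 16.714 × 61 = 5.5894 × 10^6
Final = 5.00 mM / 5.5894 × 10^6 = 8.945 × 10^-7 mM = 0.895 nM

0.895 nM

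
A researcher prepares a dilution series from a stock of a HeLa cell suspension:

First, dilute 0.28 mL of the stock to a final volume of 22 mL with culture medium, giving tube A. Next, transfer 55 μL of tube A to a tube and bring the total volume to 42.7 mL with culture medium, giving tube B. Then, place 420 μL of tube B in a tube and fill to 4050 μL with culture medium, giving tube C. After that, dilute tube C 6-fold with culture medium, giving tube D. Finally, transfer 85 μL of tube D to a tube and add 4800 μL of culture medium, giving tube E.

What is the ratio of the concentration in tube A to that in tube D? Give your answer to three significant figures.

4.49 × 10^4

Step 1: 0.28 mL brought to 22 mL → factor 22/0.28 = 78.571
Step 2: 55 μL brought to 42.7 mL → factor 42700/55 = 776.36
Step 3: 420 μL brought to 4050 μL → factor 4050/420 = 9.6429
Step 4: 6-fold → factor 6
Dilution factor to tube A = 78.571; to tube D = 3.5293 × 10^6
[tube A]/[tube D] = (factor to tube D)/(factor to tube A) = 3.5293 × 10^6/78.571 = 4.49 × 10^4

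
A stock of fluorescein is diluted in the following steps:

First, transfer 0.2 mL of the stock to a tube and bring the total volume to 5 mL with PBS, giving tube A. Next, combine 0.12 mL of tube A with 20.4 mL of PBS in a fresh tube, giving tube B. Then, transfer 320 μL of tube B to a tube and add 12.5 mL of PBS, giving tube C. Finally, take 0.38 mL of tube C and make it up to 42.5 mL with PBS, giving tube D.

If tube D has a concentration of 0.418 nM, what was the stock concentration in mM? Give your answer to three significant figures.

8.01 mM

Step 1: 0.2 mL brought to 5 mL → factor 5/0.2 = 25
Step 2: 0.12 mL + 20.4 mL = 20.52 mL total → factor 20.52/0.12 = 171
Step 3: 320 μL + 12.5 mL = 12820 μL total → factor 12820/320 = 40.062
Step 4: 0.38 mL brought to 42.5 mL → factor 42.5/0.38 = 111.84
Overall dilution factor = 25 × 171 × 40.062 × 111.84 = 1.9155 × 10^7
Stock = 0.418 nM × 1.9155 × 10^7 = 8.007 × 10^6 nM = 8.01 mM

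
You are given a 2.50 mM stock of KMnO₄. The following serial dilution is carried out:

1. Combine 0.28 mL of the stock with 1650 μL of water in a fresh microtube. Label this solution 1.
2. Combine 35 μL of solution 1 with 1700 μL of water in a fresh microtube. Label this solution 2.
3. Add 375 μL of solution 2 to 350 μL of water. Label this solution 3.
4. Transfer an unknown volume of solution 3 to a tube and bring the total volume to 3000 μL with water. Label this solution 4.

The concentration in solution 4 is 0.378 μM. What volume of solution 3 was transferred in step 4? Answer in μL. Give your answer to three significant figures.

Step 1: 0.28 mL + 1650 μL = 1.93 mL total → factor 1.93/0.28 = 6.8929
Step 2: 35 μL + 1700 μL = 1735 μL total → factor 1735/35 = 49.571
Step 3: 375 μL + 350 μL = 725 μL total → factor 725/375 = 1.9333
Step 4: v brought to 3000 μL → factor = 3000 μL/v
Product of known-step factors = 660.6
Overall factor = 2.50 mM / (0.378 μM) = 6613.8
Step-4 factor = 6613.8 / 660.6 = 10.012
v = 3000 μL / 10.012 = 300 μL

300 μL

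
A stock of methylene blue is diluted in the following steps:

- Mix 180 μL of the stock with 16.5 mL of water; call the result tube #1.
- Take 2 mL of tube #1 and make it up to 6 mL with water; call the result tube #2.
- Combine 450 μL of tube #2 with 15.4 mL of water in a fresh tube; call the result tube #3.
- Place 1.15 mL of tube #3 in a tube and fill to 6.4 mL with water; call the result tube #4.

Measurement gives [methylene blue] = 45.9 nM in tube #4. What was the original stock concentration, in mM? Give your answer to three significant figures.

Step 1: 180 μL + 16.5 mL = 16680 μL total → factor 16680/180 = 92.667
Step 2: 2 mL brought to 6 mL → factor 6/2 = 3
Step 3: 450 μL + 15.4 mL = 15850 μL total → factor 15850/450 = 35.222
Step 4: 1.15 mL brought to 6.4 mL → factor 6.4/1.15 = 5.5652
Overall dilution factor = 92.667 × 3 × 35.222 × 5.5652 = 54493
Stock = 45.9 nM × 54493 = 2.501 × 10^6 nM = 2.50 mM

2.50 mM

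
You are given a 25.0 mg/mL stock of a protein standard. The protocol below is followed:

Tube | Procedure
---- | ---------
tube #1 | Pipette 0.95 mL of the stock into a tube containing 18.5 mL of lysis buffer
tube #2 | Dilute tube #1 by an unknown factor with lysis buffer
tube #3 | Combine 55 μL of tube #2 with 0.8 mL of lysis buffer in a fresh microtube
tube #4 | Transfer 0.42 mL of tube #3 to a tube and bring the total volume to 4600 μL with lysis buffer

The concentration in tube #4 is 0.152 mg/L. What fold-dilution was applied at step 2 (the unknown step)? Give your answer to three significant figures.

47.2-fold

Step 1: 0.95 mL + 18.5 mL = 19.45 mL total → factor 19.45/0.95 = 20.474
Step 2: unknown factor x
Step 3: 55 μL + 0.8 mL = 855 μL total → factor 855/55 = 15.545
Step 4: 0.42 mL brought to 4600 μL → factor 4.6/0.42 = 10.952
Product of known-step factors = 3485.8
Overall factor = 25.0 mg/mL / (0.152 mg/L) = 1.6447 × 10^5
x = 1.6447 × 10^5 / 3485.8 = 47.2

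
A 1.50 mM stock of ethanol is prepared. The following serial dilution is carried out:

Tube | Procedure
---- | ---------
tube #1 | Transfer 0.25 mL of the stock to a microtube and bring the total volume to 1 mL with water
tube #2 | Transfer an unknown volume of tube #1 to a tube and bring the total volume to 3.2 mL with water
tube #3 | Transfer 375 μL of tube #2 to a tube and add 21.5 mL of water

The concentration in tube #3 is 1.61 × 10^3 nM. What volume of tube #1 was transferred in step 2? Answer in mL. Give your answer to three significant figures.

Step 1: 0.25 mL brought to 1 mL → factor 1/0.25 = 4
Step 2: v brought to 3.2 mL → factor = 3.2 mL/v
Step 3: 375 μL + 21.5 mL = 21875 μL total → factor 21875/375 = 58.333
Product of known-step factors = 233.33
Overall factor = 1.50 mM / (1.61 × 10^3 nM) = 931.68
Step-2 factor = 931.68 / 233.33 = 3.9929
v = 3.2 mL / 3.9929 = 0.801 mL

0.801 mL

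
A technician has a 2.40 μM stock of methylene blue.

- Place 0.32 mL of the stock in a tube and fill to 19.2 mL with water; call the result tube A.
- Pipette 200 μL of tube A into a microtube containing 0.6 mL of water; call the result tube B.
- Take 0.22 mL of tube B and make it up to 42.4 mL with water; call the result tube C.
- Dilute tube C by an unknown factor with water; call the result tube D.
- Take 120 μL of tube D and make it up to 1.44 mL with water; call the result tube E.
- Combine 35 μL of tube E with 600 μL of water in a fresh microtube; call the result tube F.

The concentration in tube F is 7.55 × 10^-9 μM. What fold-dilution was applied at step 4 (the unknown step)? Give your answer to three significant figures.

Step 1: 0.32 mL brought to 19.2 mL → factor 19.2/0.32 = 60
Step 2: 200 μL + 0.6 mL = 800 μL total → factor 800/200 = 4
Step 3: 0.22 mL brought to 42.4 mL → factor 42.4/0.22 = 192.73
Step 4: unknown factor x
Step 5: 120 μL brought to 1.44 mL → factor 1440/120 = 12
Step 6: 35 μL + 600 μL = 635 μL total → factor 635/35 = 18.143
Product of known-step factors = 1.007 × 10^7
Overall factor = 2.40 μM / (7.55 × 10^-9 μM) = 3.1788 × 10^8
x = 3.1788 × 10^8 / 1.007 × 10^7 = 31.6

31.6-fold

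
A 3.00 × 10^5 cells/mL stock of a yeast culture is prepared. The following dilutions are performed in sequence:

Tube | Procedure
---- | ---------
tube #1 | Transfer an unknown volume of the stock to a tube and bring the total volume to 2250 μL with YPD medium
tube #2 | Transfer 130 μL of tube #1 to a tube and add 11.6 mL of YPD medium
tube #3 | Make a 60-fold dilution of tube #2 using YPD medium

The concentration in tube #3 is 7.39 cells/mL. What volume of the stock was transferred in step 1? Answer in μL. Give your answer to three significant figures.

300 μL

Step 1: v brought to 2250 μL → factor = 2250 μL/v
Step 2: 130 μL + 11.6 mL = 11730 μL total → factor 11730/130 = 90.231
Step 3: 60-fold → factor 60
Product of known-step factors = 5413.8
Overall factor = 3.00 × 10^5 cells/mL / (7.39 cells/mL) = 40595
Step-1 factor = 40595 / 5413.8 = 7.4984
v = 2250 μL / 7.4984 = 300 μL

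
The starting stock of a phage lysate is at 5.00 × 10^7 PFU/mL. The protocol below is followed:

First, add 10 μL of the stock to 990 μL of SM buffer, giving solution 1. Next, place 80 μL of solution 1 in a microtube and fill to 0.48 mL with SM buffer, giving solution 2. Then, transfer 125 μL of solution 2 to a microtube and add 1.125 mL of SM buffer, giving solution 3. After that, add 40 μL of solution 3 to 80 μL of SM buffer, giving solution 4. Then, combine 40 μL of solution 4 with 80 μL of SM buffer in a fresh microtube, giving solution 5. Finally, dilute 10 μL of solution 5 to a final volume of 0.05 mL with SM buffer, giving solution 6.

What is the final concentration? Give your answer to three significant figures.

Step 1: 10 μL + 990 μL = 1000 μL total → factor 1000/10 = 100
Step 2: 80 μL brought to 0.48 mL → factor 480/80 = 6
Step 3: 125 μL + 1.125 mL = 1250 μL total → factor 1250/125 = 10
Step 4: 40 μL + 80 μL = 120 μL total → factor 120/40 = 3
Step 5: 40 μL + 80 μL = 120 μL total → factor 120/40 = 3
Step 6: 10 μL brought to 0.05 mL → factor 50/10 = 5
Overall dilution factor = 100 × 6 × 10 × 3 × 3 × 5 = 2.7 × 10^5
Final = 5.00 × 10^7 PFU/mL / 2.7 × 10^5 = 185 PFU/mL

185 PFU/mL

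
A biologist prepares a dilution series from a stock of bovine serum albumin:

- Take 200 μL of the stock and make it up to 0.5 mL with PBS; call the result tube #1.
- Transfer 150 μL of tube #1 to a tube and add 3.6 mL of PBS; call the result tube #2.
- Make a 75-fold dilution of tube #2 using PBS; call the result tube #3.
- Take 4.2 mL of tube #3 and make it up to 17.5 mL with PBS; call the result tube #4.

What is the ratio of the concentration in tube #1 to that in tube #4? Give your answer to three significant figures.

Step 1: 200 μL brought to 0.5 mL → factor 500/200 = 2.5
Step 2: 150 μL + 3.6 mL = 3750 μL total → factor 3750/150 = 25
Step 3: 75-fold → factor 75
Step 4: 4.2 mL brought to 17.5 mL → factor 17.5/4.2 = 4.1667
Dilution factor to tube #1 = 2.5; to tube #4 = 19531
[tube #1]/[tube #4] = (factor to tube #4)/(factor to tube #1) = 19531/2.5 = 7.81 × 10^3

7.81 × 10^3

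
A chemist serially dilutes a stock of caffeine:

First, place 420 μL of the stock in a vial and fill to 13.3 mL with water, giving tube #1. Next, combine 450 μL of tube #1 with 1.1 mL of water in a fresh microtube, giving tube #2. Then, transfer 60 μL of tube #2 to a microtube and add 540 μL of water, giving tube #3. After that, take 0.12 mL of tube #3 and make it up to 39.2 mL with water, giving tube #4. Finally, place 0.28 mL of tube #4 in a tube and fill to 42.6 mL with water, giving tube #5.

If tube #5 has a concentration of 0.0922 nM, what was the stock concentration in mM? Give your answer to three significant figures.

5.00 mM

Step 1: 420 μL brought to 13.3 mL → factor 13300/420 = 31.667
Step 2: 450 μL + 1.1 mL = 1550 μL total → factor 1550/450 = 3.4444
Step 3: 60 μL + 540 μL = 600 μL total → factor 600/60 = 10
Step 4: 0.12 mL brought to 39.2 mL → factor 39.2/0.12 = 326.67
Step 5: 0.28 mL brought to 42.6 mL → factor 42.6/0.28 = 152.14
Overall dilution factor = 31.667 × 3.4444 × 10 × 326.67 × 152.14 = 5.421 × 10^7
Stock = 0.0922 nM × 5.421 × 10^7 = 4.998 × 10^6 nM = 5.00 mM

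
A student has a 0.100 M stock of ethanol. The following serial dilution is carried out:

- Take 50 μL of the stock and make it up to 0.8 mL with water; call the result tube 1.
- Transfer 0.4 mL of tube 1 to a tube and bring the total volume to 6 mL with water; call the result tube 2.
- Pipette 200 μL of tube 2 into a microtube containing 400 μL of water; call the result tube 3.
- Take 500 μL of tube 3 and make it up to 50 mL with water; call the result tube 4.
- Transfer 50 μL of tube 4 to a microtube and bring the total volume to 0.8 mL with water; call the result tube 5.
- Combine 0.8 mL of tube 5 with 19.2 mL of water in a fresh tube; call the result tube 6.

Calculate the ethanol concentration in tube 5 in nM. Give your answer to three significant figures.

Step 1: 50 μL brought to 0.8 mL → factor 800/50 = 16
Step 2: 0.4 mL brought to 6 mL → factor 6/0.4 = 15
Step 3: 200 μL + 400 μL = 600 μL total → factor 600/200 = 3
Step 4: 500 μL brought to 50 mL → factor 50000/500 = 100
Step 5: 50 μL brought to 0.8 mL → factor 800/50 = 16
Dilution factor through tube 5 = 16 × 15 × 3 × 100 × 16 = 1.152 × 10^6
[tube 5] = 0.100 M / 1.152 × 10^6 = 8.681 × 10^-8 M = 86.8 nM

86.8 nM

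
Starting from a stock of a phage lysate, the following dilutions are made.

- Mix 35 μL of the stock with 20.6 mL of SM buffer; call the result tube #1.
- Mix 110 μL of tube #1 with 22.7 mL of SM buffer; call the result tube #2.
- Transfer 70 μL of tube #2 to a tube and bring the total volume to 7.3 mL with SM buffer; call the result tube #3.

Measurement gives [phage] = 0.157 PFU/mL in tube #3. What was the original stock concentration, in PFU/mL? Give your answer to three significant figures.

2.00 × 10^6 PFU/mL

Step 1: 35 μL + 20.6 mL = 20635 μL total → factor 20635/35 = 589.57
Step 2: 110 μL + 22.7 mL = 22810 μL total → factor 22810/110 = 207.36
Step 3: 70 μL brought to 7.3 mL → factor 7300/70 = 104.29
Overall dilution factor = 589.57 × 207.36 × 104.29 = 1.275 × 10^7
Stock = 0.157 PFU/mL × 1.275 × 10^7 = 2.00 × 10^6 PFU/mL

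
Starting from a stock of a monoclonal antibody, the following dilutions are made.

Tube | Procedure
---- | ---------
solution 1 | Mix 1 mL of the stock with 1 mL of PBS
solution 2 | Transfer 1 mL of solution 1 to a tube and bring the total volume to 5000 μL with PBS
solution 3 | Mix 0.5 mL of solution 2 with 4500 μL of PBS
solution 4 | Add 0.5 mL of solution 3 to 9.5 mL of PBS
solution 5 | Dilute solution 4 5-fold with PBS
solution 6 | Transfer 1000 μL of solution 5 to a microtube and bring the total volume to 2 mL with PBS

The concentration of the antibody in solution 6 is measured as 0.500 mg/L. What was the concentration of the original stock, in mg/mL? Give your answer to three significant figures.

10.0 mg/mL

Step 1: 1 mL + 1 mL = 2 mL total → factor 2/1 = 2
Step 2: 1 mL brought to 5000 μL → factor 5/1 = 5
Step 3: 0.5 mL + 4500 μL = 5 mL total → factor 5/0.5 = 10
Step 4: 0.5 mL + 9.5 mL = 10 mL total → factor 10/0.5 = 20
Step 5: 5-fold → factor 5
Step 6: 1000 μL brought to 2 mL → factor 2000/1000 = 2
Overall dilution factor = 2 × 5 × 10 × 20 × 5 × 2 = 20000
Stock = 0.500 mg/L × 20000 = 1.000 × 10^4 mg/L = 10.0 mg/mL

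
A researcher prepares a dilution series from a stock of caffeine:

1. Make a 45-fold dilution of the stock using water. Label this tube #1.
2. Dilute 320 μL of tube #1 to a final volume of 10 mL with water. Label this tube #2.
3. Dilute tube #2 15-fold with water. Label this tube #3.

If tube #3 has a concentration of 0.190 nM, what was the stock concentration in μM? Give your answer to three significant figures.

4.01 μM

Step 1: 45-fold → factor 45
Step 2: 320 μL brought to 10 mL → factor 10000/320 = 31.25
Step 3: 15-fold → factor 15
Overall dilution factor = 45 × 31.25 × 15 = 21094
Stock = 0.190 nM × 21094 = 4008 nM = 4.01 μM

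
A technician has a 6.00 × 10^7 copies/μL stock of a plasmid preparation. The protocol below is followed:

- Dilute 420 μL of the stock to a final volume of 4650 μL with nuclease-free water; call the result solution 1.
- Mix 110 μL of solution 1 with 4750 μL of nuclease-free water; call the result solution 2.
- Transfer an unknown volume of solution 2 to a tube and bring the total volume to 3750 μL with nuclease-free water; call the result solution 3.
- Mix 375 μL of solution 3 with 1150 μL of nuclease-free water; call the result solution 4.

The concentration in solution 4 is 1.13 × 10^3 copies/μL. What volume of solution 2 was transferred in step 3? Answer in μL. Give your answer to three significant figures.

Step 1: 420 μL brought to 4650 μL → factor 4650/420 = 11.071
Step 2: 110 μL + 4750 μL = 4860 μL total → factor 4860/110 = 44.182
Step 3: v brought to 3750 μL → factor = 3750 μL/v
Step 4: 375 μL + 1150 μL = 1525 μL total → factor 1525/375 = 4.0667
Product of known-step factors = 1989.2
Overall factor = 6.00 × 10^7 copies/μL / (1.13 × 10^3 copies/μL) = 53097
Step-3 factor = 53097 / 1989.2 = 26.692
v = 3750 μL / 26.692 = 140 μL

140 μL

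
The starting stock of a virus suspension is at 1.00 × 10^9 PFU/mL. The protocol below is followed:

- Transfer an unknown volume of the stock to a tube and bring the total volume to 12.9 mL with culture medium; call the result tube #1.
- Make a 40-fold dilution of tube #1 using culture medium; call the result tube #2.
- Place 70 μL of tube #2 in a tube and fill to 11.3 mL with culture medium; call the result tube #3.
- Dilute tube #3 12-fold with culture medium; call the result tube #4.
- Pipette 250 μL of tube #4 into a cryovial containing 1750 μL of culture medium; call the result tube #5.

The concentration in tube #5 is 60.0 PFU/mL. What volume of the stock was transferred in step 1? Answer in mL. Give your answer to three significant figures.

0.480 mL

Step 1: v brought to 12.9 mL → factor = 12.9 mL/v
Step 2: 40-fold → factor 40
Step 3: 70 μL brought to 11.3 mL → factor 11300/70 = 161.43
Step 4: 12-fold → factor 12
Step 5: 250 μL + 1750 μL = 2000 μL total → factor 2000/250 = 8
Product of known-step factors = 6.1989 × 10^5
Overall factor = 1.00 × 10^9 PFU/mL / (60.0 PFU/mL) = 1.6667 × 10^7
Step-1 factor = 1.6667 × 10^7 / 6.1989 × 10^5 = 26.887
v = 12.9 mL / 26.887 = 0.480 mL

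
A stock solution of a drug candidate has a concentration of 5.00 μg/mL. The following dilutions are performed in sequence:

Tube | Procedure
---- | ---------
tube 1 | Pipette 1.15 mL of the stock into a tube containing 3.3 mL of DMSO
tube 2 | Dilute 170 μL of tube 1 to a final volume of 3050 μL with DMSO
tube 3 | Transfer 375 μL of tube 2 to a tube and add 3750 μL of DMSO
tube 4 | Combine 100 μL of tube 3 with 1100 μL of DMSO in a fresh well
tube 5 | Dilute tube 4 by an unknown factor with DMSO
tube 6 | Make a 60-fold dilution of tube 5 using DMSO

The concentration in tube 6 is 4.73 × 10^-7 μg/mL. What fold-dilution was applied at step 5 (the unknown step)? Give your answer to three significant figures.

19.2-fold

Step 1: 1.15 mL + 3.3 mL = 4.45 mL total → factor 4.45/1.15 = 3.8696
Step 2: 170 μL brought to 3050 μL → factor 3050/170 = 17.941
Step 3: 375 μL + 3750 μL = 4125 μL total → factor 4125/375 = 11
Step 4: 100 μL + 1100 μL = 1200 μL total → factor 1200/100 = 12
Step 5: unknown factor x
Step 6: 60-fold → factor 60
Product of known-step factors = 5.4984 × 10^5
Overall factor = 5.00 μg/mL / (4.73 × 10^-7 μg/mL) = 1.0571 × 10^7
x = 1.0571 × 10^7 / 5.4984 × 10^5 = 19.2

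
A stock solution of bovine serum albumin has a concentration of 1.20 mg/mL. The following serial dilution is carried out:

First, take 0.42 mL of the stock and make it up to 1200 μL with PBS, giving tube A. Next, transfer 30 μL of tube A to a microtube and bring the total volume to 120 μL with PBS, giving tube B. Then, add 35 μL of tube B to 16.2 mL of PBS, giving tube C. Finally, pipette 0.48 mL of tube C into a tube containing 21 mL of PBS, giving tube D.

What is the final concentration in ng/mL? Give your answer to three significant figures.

Step 1: 0.42 mL brought to 1200 μL → factor 1.2/0.42 = 2.8571
Step 2: 30 μL brought to 120 μL → factor 120/30 = 4
Step 3: 35 μL + 16.2 mL = 16235 μL total → factor 16235/35 = 463.86
Step 4: 0.48 mL + 21 mL = 21.48 mL total → factor 21.48/0.48 = 44.75
Overall dilution factor = 2.8571 × 4 × 463.86 × 44.75 = 2.3723 × 10^5
Final = 1.20 mg/mL / 2.3723 × 10^5 = 5.058 × 10^-6 mg/mL = 5.06 ng/mL

5.06 ng/mL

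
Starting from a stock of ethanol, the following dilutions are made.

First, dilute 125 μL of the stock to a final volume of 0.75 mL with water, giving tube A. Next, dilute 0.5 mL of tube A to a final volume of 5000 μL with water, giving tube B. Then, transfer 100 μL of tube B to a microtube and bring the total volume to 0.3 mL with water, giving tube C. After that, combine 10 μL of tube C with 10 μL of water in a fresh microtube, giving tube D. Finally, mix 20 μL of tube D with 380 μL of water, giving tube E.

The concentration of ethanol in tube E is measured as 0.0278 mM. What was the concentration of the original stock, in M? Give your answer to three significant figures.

0.200 M

Step 1: 125 μL brought to 0.75 mL → factor 750/125 = 6
Step 2: 0.5 mL brought to 5000 μL → factor 5/0.5 = 10
Step 3: 100 μL brought to 0.3 mL → factor 300/100 = 3
Step 4: 10 μL + 10 μL = 20 μL total → factor 20/10 = 2
Step 5: 20 μL + 380 μL = 400 μL total → factor 400/20 = 20
Overall dilution factor = 6 × 10 × 3 × 2 × 20 = 7200
Stock = 0.0278 mM × 7200 = 200.2 mM = 0.200 M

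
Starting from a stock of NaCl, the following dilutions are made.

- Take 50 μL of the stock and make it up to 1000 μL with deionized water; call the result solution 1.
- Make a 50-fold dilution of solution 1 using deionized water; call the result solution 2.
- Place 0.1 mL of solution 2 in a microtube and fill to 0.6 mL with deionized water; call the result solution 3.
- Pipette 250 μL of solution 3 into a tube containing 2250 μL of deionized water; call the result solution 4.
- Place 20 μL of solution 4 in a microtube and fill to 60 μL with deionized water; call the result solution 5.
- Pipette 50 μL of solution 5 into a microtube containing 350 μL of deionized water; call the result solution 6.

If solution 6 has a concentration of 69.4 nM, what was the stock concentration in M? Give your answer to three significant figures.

0.0999 M

Step 1: 50 μL brought to 1000 μL → factor 1000/50 = 20
Step 2: 50-fold → factor 50
Step 3: 0.1 mL brought to 0.6 mL → factor 0.6/0.1 = 6
Step 4: 250 μL + 2250 μL = 2500 μL total → factor 2500/250 = 10
Step 5: 20 μL brought to 60 μL → factor 60/20 = 3
Step 6: 50 μL + 350 μL = 400 μL total → factor 400/50 = 8
Overall dilution factor = 20 × 50 × 6 × 10 × 3 × 8 = 1.44 × 10^6
Stock = 69.4 nM × 1.44 × 10^6 = 9.994 × 10^7 nM = 0.0999 M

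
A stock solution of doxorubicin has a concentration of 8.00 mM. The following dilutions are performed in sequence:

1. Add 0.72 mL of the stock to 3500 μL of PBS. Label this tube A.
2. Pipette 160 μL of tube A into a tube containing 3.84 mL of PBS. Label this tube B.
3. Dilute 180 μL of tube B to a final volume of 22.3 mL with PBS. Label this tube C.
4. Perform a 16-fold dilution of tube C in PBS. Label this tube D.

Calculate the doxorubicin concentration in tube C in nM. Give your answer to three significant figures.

441 nM

Step 1: 0.72 mL + 3500 μL = 4.22 mL total → factor 4.22/0.72 = 5.8611
Step 2: 160 μL + 3.84 mL = 4000 μL total → factor 4000/160 = 25
Step 3: 180 μL brought to 22.3 mL → factor 22300/180 = 123.89
Dilution factor through tube C = 5.8611 × 25 × 123.89 = 18153
[tube C] = 8.00 mM / 18153 = 0.0004407 mM = 441 nM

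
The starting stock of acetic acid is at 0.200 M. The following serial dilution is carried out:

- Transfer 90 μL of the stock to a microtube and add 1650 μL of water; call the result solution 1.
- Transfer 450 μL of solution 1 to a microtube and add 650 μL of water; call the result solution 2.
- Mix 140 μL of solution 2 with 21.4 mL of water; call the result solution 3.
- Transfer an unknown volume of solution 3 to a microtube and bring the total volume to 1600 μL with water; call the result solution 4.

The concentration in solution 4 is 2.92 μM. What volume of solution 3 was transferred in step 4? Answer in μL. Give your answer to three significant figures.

Step 1: 90 μL + 1650 μL = 1740 μL total → factor 1740/90 = 19.333
Step 2: 450 μL + 650 μL = 1100 μL total → factor 1100/450 = 2.4444
Step 3: 140 μL + 21.4 mL = 21540 μL total → factor 21540/140 = 153.86
Step 4: v brought to 1600 μL → factor = 1600 μL/v
Product of known-step factors = 7271.2
Overall factor = 0.200 M / (2.92 μM) = 68493
Step-4 factor = 68493 / 7271.2 = 9.4198
v = 1600 μL / 9.4198 = 170 μL

170 μL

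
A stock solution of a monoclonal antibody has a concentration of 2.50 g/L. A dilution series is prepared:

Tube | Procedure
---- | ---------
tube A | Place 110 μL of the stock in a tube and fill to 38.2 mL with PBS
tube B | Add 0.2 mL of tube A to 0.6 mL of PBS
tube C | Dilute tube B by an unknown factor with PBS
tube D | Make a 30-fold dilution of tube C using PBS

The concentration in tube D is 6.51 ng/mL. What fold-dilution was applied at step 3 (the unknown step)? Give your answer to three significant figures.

9.22-fold

Step 1: 110 μL brought to 38.2 mL → factor 38200/110 = 347.27
Step 2: 0.2 mL + 0.6 mL = 0.8 mL total → factor 0.8/0.2 = 4
Step 3: unknown factor x
Step 4: 30-fold → factor 30
Product of known-step factors = 41673
Overall factor = 2.50 g/L / (6.51 ng/mL) = 3.8402 × 10^5
x = 3.8402 × 10^5 / 41673 = 9.22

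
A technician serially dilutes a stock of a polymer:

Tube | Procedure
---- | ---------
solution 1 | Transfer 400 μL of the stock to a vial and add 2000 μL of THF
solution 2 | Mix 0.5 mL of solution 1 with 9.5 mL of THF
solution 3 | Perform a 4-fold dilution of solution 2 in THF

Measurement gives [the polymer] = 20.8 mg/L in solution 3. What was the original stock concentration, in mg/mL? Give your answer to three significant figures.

Step 1: 400 μL + 2000 μL = 2400 μL total → factor 2400/400 = 6
Step 2: 0.5 mL + 9.5 mL = 10 mL total → factor 10/0.5 = 20
Step 3: 4-fold → factor 4
Overall dilution factor = 6 × 20 × 4 = 480
Stock = 20.8 mg/L × 480 = 9984 mg/L = 9.98 mg/mL

9.98 mg/mL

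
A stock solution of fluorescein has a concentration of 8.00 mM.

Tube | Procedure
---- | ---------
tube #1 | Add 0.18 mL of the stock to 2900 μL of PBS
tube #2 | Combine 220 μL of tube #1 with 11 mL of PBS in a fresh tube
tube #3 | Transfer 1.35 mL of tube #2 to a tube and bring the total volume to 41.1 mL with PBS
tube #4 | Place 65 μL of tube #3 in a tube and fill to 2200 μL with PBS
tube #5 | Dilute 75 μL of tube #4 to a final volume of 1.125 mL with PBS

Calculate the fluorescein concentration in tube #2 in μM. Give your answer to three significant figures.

Step 1: 0.18 mL + 2900 μL = 3.08 mL total → factor 3.08/0.18 = 17.111
Step 2: 220 μL + 11 mL = 11220 μL total → factor 11220/220 = 51
Dilution factor through tube #2 = 17.111 × 51 = 872.67
[tube #2] = 8.00 mM / 872.67 = 0.009167 mM = 9.17 μM

9.17 μM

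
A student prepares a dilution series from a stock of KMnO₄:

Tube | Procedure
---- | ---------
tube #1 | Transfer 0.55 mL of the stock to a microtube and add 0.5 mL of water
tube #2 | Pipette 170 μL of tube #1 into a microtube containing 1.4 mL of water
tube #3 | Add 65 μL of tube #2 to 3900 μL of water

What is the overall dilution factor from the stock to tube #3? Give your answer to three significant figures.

1.08 × 10^3

Step 1: 0.55 mL + 0.5 mL = 1.05 mL total → factor 1.05/0.55 = 1.9091
Step 2: 170 μL + 1.4 mL = 1570 μL total → factor 1570/170 = 9.2353
Step 3: 65 μL + 3900 μL = 3965 μL total → factor 3965/65 = 61
Overall dilution factor = 1.9091 × 9.2353 × 61 = 1075.5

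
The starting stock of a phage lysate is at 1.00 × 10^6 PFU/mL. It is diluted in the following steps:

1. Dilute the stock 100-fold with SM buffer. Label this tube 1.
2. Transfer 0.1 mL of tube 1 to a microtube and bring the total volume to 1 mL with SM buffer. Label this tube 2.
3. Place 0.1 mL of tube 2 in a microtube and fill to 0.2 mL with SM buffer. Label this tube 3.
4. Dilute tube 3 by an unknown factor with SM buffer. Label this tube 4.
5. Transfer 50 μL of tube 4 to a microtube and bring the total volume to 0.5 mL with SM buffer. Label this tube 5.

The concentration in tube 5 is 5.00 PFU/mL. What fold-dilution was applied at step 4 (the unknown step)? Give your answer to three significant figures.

Step 1: 100-fold → factor 100
Step 2: 0.1 mL brought to 1 mL → factor 1/0.1 = 10
Step 3: 0.1 mL brought to 0.2 mL → factor 0.2/0.1 = 2
Step 4: unknown factor x
Step 5: 50 μL brought to 0.5 mL → factor 500/50 = 10
Product of known-step factors = 20000
Overall factor = 1.00 × 10^6 PFU/mL / (5.00 PFU/mL) = 2 × 10^5
x = 2 × 10^5 / 20000 = 10.0

10.0-fold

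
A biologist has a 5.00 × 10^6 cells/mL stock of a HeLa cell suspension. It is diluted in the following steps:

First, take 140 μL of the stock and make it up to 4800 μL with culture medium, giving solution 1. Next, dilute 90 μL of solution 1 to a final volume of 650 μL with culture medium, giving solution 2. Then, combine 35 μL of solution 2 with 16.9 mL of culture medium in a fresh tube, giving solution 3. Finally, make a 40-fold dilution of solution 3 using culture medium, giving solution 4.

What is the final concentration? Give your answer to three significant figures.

Step 1: 140 μL brought to 4800 μL → factor 4800/140 = 34.286
Step 2: 90 μL brought to 650 μL → factor 650/90 = 7.2222
Step 3: 35 μL + 16.9 mL = 16935 μL total → factor 16935/35 = 483.86
Step 4: 40-fold → factor 40
Overall dilution factor = 34.286 × 7.2222 × 483.86 × 40 = 4.7925 × 10^6
Final = 5.00 × 10^6 cells/mL / 4.7925 × 10^6 = 1.04 cells/mL

1.04 cells/mL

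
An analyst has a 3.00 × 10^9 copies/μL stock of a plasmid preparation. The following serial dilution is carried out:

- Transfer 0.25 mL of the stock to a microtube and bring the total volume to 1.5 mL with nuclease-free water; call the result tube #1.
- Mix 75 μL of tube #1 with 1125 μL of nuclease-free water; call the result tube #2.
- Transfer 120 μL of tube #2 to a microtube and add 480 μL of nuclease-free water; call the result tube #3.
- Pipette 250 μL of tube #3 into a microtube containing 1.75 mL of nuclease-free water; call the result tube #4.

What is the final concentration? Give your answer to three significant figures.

7.81 × 10^5 copies/μL

Step 1: 0.25 mL brought to 1.5 mL → factor 1.5/0.25 = 6
Step 2: 75 μL + 1125 μL = 1200 μL total → factor 1200/75 = 16
Step 3: 120 μL + 480 μL = 600 μL total → factor 600/120 = 5
Step 4: 250 μL + 1.75 mL = 2000 μL total → factor 2000/250 = 8
Overall dilution factor = 6 × 16 × 5 × 8 = 3840
Final = 3.00 × 10^9 copies/μL / 3840 = 7.81 × 10^5 copies/μL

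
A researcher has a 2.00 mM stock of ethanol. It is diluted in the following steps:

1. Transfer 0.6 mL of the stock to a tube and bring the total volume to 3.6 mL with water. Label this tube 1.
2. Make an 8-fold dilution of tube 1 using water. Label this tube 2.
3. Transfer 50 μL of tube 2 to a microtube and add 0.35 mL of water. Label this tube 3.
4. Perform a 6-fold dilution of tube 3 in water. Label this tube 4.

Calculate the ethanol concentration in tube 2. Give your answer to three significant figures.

Step 1: 0.6 mL brought to 3.6 mL → factor 3.6/0.6 = 6
Step 2: 8-fold → factor 8
Dilution factor through tube 2 = 6 × 8 = 48
[tube 2] = 2.00 mM / 48 = 0.0417 mM

0.0417 mM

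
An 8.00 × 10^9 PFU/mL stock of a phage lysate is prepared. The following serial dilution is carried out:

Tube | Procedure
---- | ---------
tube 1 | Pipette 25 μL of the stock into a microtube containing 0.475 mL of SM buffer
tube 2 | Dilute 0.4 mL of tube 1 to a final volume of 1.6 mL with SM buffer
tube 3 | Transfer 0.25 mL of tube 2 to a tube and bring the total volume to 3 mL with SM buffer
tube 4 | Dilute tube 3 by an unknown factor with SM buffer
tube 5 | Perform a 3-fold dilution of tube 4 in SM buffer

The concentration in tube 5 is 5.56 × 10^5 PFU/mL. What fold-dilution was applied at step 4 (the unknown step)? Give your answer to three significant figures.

Step 1: 25 μL + 0.475 mL = 500 μL total → factor 500/25 = 20
Step 2: 0.4 mL brought to 1.6 mL → factor 1.6/0.4 = 4
Step 3: 0.25 mL brought to 3 mL → factor 3/0.25 = 12
Step 4: unknown factor x
Step 5: 3-fold → factor 3
Product of known-step factors = 2880
Overall factor = 8.00 × 10^9 PFU/mL / (5.56 × 10^5 PFU/mL) = 14388
x = 14388 / 2880 = 5.00

5.00-fold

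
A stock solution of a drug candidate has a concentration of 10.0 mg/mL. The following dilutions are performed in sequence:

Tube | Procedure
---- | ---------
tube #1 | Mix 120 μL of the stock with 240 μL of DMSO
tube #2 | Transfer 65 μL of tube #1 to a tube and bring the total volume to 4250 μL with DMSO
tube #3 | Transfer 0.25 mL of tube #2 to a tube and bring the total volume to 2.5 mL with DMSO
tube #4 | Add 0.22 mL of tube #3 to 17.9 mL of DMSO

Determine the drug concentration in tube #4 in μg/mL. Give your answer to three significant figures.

Step 1: 120 μL + 240 μL = 360 μL total → factor 360/120 = 3
Step 2: 65 μL brought to 4250 μL → factor 4250/65 = 65.385
Step 3: 0.25 mL brought to 2.5 mL → factor 2.5/0.25 = 10
Step 4: 0.22 mL + 17.9 mL = 18.12 mL total → factor 18.12/0.22 = 82.364
Overall dilution factor = 3 × 65.385 × 10 × 82.364 = 1.6156 × 10^5
Final = 10.0 mg/mL / 1.6156 × 10^5 = 6.190 × 10^-5 mg/mL = 0.0619 μg/mL

0.0619 μg/mL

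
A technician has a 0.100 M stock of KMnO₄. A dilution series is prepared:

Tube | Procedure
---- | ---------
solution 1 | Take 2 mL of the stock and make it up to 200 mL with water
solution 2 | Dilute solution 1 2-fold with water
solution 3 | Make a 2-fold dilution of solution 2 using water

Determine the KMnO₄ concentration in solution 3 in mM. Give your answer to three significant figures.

0.250 mM

Step 1: 2 mL brought to 200 mL → factor 200/2 = 100
Step 2: 2-fold → factor 2
Step 3: 2-fold → factor 2
Overall dilution factor = 100 × 2 × 2 = 400
Final = 0.100 M / 400 = 0.0002500 M = 0.250 mM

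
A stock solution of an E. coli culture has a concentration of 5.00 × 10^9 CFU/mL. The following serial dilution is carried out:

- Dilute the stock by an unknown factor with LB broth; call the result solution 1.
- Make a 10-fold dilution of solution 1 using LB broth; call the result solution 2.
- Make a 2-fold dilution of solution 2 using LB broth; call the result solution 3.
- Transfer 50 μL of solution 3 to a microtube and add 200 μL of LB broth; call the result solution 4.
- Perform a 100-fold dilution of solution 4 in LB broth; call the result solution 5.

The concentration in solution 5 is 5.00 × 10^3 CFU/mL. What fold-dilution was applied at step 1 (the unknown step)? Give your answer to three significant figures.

Step 1: unknown factor x
Step 2: 10-fold → factor 10
Step 3: 2-fold → factor 2
Step 4: 50 μL + 200 μL = 250 μL total → factor 250/50 = 5
Step 5: 100-fold → factor 100
Product of known-step factors = 10000
Overall factor = 5.00 × 10^9 CFU/mL / (5.00 × 10^3 CFU/mL) = 1 × 10^6
x = 1 × 10^6 / 10000 = 100

100-fold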